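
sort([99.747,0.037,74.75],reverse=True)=[99.747,74.75,0.037]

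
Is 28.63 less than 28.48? No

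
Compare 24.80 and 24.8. They are equal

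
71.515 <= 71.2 False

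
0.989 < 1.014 True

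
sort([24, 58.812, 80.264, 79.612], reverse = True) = [80.264, 79.612, 58.812, 24]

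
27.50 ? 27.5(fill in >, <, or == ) ==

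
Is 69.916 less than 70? Yes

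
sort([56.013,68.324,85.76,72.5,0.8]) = [0.8,56.013,68.324,72.5,85.76]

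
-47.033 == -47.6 False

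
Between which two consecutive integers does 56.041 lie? 56 and 57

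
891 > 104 True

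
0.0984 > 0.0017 True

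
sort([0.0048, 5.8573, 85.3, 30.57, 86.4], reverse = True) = [86.4, 85.3, 30.57, 5.8573, 0.0048]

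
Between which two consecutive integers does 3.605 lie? 3 and 4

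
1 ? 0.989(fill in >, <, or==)>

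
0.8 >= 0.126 True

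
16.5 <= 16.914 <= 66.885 True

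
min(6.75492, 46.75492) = 6.75492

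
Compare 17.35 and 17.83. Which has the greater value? 17.83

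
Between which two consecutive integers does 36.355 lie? 36 and 37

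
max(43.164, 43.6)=43.6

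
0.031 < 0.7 True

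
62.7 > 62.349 True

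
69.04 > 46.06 True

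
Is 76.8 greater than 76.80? No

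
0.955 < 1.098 True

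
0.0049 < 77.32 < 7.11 False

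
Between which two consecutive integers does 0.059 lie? 0 and 1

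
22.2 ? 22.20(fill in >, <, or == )==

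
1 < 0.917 False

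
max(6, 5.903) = 6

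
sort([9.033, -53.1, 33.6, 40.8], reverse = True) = [40.8, 33.6, 9.033, -53.1]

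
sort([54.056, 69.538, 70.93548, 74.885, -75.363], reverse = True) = [74.885, 70.93548, 69.538, 54.056, -75.363]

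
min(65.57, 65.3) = 65.3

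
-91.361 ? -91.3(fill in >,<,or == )<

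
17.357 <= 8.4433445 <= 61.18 False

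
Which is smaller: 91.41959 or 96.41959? 91.41959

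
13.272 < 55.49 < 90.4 True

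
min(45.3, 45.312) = 45.3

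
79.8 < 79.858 True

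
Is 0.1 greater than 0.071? Yes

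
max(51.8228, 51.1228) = 51.8228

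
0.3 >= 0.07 True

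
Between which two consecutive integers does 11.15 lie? 11 and 12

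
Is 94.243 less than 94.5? Yes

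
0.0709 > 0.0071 True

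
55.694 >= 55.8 False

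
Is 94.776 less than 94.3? No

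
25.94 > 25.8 True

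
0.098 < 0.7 True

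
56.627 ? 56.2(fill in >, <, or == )>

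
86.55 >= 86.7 False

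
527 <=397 False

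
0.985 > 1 False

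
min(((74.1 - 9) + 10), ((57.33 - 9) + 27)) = 75.1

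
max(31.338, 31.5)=31.5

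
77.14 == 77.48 False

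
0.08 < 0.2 True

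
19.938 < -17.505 False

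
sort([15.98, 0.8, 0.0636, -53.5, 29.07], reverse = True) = [29.07, 15.98, 0.8, 0.0636, -53.5]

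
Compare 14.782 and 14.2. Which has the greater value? 14.782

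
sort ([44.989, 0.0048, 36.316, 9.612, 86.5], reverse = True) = [86.5, 44.989, 36.316, 9.612, 0.0048]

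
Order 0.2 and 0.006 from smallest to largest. 0.006, 0.2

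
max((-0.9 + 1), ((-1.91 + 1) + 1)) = 0.1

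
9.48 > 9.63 False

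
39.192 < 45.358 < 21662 True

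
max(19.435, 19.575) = 19.575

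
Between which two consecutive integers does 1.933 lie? 1 and 2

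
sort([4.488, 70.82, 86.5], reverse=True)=[86.5, 70.82, 4.488]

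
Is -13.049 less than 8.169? Yes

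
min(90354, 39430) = 39430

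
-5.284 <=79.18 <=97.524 True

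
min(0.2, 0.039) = 0.039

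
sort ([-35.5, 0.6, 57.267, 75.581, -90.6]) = [-90.6, -35.5, 0.6, 57.267, 75.581]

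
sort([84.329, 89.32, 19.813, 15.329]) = [15.329, 19.813, 84.329, 89.32]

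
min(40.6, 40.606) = 40.6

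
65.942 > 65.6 True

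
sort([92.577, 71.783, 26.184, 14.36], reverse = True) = [92.577, 71.783, 26.184, 14.36]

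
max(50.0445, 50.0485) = 50.0485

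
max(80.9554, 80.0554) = 80.9554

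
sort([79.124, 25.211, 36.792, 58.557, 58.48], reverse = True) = [79.124, 58.557, 58.48, 36.792, 25.211]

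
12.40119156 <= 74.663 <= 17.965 False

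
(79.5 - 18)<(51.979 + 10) True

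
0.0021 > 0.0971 False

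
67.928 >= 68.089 False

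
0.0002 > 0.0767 False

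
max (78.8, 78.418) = 78.8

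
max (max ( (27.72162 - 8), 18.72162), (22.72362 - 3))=19.72362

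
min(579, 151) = 151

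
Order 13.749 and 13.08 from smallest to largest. 13.08, 13.749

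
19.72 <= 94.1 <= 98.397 True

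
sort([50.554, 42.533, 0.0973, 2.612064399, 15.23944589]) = [0.0973, 2.612064399, 15.23944589, 42.533, 50.554]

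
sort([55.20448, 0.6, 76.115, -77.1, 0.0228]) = [-77.1, 0.0228, 0.6, 55.20448, 76.115]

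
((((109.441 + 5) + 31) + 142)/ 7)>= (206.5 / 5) False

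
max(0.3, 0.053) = 0.3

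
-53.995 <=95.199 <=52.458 False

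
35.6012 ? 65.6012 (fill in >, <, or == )<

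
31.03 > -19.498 True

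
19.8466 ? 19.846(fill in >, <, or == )>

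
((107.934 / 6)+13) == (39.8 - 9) False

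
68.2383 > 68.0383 True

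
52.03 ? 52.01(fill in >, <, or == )>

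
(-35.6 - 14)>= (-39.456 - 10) False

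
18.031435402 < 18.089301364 True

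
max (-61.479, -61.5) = -61.479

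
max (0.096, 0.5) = 0.5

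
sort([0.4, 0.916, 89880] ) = [0.4, 0.916, 89880]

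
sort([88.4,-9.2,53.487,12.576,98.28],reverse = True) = [98.28,88.4,53.487,12.576,-9.2]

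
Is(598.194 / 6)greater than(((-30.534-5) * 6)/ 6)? Yes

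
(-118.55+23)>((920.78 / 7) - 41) False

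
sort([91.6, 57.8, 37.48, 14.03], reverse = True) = [91.6, 57.8, 37.48, 14.03]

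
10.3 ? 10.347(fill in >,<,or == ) <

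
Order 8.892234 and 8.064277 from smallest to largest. 8.064277, 8.892234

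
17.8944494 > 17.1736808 True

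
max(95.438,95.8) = 95.8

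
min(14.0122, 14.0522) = 14.0122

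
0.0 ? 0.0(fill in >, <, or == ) ==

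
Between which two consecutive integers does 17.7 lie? 17 and 18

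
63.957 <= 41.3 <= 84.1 False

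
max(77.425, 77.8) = 77.8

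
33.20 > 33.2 False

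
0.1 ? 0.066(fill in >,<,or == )>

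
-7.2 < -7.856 False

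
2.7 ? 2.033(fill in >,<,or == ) >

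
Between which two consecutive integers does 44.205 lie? 44 and 45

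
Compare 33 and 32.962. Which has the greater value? 33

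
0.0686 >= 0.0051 True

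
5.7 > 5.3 True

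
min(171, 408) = 171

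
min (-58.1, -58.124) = -58.124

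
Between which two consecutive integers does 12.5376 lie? 12 and 13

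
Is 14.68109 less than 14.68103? No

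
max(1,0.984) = 1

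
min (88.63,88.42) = 88.42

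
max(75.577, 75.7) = 75.7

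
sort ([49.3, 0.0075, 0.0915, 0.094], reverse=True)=[49.3, 0.094, 0.0915, 0.0075]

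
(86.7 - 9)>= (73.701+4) False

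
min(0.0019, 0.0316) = 0.0019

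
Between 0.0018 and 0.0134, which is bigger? 0.0134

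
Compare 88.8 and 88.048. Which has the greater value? 88.8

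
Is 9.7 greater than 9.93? No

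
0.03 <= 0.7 True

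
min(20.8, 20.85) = 20.8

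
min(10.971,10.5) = 10.5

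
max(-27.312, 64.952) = 64.952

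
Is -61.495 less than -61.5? No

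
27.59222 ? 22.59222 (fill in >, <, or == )>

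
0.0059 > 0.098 False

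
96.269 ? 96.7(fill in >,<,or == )<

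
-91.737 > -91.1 False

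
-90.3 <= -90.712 False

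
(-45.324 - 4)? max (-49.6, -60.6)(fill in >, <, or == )>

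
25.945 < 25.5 False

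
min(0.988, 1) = 0.988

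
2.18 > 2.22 False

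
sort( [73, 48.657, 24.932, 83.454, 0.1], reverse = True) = [83.454, 73, 48.657, 24.932, 0.1]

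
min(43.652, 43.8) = 43.652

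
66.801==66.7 False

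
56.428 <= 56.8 True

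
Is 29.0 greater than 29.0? No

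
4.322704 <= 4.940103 True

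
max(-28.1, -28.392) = -28.1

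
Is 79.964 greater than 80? No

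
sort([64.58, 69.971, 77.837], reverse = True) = [77.837, 69.971, 64.58]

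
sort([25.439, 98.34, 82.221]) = [25.439, 82.221, 98.34]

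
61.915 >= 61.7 True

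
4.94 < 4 False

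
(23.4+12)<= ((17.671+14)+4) True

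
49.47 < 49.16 False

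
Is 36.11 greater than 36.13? No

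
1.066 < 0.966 False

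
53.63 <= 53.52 False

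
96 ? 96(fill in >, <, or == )==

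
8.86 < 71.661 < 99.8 True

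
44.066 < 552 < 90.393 False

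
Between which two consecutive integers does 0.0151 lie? 0 and 1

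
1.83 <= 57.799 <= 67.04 True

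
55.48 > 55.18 True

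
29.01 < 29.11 True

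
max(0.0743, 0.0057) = 0.0743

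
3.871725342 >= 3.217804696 True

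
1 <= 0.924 False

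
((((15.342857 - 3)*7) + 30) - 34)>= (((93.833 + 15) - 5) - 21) False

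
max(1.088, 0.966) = 1.088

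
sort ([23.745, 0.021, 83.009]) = [0.021, 23.745, 83.009]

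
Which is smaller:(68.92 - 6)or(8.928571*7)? (8.928571*7)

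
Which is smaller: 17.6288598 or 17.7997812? 17.6288598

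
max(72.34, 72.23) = 72.34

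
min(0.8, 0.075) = 0.075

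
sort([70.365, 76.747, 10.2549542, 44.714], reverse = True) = [76.747, 70.365, 44.714, 10.2549542]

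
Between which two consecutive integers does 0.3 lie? 0 and 1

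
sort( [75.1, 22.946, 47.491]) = [22.946, 47.491, 75.1]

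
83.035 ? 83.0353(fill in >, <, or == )<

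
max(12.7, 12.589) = 12.7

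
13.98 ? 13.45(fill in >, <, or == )>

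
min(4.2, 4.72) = 4.2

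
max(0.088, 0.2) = 0.2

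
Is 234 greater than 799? No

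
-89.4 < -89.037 True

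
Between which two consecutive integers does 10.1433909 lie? 10 and 11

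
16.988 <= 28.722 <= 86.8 True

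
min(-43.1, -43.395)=-43.395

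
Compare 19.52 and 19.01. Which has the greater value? 19.52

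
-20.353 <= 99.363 True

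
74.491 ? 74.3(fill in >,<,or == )>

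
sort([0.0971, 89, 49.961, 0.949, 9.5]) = [0.0971, 0.949, 9.5, 49.961, 89]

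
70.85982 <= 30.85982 False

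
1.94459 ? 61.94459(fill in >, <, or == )<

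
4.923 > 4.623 True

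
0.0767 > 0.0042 True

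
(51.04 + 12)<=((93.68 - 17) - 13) True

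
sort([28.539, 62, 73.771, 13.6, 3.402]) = [3.402, 13.6, 28.539, 62, 73.771]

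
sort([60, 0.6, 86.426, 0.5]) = [0.5, 0.6, 60, 86.426]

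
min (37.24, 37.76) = 37.24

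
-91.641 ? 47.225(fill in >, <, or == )<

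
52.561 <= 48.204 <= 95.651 False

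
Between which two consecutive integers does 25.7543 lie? 25 and 26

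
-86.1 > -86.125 True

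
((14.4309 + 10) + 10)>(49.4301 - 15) True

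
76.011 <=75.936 False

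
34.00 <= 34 True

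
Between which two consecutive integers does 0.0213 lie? 0 and 1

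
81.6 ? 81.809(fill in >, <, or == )<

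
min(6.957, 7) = 6.957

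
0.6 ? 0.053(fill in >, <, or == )>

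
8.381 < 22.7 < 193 True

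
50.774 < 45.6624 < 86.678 False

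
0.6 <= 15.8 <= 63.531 True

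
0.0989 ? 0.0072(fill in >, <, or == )>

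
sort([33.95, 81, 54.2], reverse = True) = [81, 54.2, 33.95]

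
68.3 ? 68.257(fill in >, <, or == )>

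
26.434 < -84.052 False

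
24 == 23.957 False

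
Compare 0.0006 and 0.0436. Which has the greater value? 0.0436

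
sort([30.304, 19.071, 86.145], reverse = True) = [86.145, 30.304, 19.071]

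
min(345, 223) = 223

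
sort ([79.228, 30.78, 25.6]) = [25.6, 30.78, 79.228]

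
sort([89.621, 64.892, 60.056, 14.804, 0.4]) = [0.4, 14.804, 60.056, 64.892, 89.621]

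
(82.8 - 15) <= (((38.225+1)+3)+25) False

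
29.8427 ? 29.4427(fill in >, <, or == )>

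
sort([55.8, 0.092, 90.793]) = [0.092, 55.8, 90.793]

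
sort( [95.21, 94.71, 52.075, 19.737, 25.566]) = [19.737, 25.566, 52.075, 94.71, 95.21]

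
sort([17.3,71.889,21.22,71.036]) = [17.3,21.22,71.036,71.889]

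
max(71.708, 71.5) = 71.708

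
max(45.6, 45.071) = 45.6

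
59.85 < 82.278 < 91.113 True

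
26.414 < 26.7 True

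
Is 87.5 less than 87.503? Yes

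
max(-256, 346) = 346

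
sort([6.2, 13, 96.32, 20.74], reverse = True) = [96.32, 20.74, 13, 6.2]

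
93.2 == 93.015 False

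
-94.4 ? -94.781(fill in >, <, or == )>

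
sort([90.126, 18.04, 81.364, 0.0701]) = [0.0701, 18.04, 81.364, 90.126]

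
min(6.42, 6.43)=6.42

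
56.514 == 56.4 False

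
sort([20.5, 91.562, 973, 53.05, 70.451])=[20.5, 53.05, 70.451, 91.562, 973]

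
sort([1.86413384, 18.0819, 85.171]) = [1.86413384, 18.0819, 85.171]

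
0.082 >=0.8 False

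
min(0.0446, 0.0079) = 0.0079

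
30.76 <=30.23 False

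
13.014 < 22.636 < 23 True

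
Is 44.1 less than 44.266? Yes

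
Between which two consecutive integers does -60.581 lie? -61 and -60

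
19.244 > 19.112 True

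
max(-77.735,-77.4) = -77.4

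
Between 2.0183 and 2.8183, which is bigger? 2.8183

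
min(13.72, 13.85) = 13.72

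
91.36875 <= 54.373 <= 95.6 False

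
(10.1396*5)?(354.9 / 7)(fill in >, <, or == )<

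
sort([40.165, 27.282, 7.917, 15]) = [7.917, 15, 27.282, 40.165]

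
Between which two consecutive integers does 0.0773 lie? 0 and 1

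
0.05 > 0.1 False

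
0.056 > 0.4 False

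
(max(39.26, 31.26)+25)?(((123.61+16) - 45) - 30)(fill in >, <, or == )<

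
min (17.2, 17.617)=17.2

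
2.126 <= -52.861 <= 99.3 False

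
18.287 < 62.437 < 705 True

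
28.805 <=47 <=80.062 True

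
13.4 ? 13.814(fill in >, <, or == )<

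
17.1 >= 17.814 False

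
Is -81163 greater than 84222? No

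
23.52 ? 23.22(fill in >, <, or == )>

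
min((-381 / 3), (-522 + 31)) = -491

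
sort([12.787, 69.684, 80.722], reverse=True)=[80.722, 69.684, 12.787]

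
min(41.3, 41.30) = 41.3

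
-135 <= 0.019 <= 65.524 True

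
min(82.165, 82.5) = 82.165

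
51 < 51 False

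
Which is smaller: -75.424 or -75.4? -75.424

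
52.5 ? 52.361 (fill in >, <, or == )>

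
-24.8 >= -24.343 False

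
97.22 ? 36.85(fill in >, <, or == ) >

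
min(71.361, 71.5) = 71.361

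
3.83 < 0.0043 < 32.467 False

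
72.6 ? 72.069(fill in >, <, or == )>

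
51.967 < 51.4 False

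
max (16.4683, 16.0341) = 16.4683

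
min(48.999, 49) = 48.999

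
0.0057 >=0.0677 False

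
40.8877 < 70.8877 True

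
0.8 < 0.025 False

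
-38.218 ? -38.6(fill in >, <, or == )>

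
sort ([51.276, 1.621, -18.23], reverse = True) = [51.276, 1.621, -18.23]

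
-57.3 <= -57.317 False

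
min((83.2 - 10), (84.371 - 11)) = 73.2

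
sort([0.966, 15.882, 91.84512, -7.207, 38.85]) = [-7.207, 0.966, 15.882, 38.85, 91.84512]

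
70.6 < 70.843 True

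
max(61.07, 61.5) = 61.5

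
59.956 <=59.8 False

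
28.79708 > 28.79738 False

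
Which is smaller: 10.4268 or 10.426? 10.426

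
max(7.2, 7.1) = 7.2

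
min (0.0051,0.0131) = 0.0051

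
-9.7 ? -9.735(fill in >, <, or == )>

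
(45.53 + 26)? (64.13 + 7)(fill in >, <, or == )>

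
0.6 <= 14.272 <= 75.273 True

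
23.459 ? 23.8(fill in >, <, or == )<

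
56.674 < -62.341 False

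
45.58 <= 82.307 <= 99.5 True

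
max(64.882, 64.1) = 64.882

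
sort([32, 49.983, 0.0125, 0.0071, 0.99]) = [0.0071, 0.0125, 0.99, 32, 49.983]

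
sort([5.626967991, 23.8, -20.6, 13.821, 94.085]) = [-20.6, 5.626967991, 13.821, 23.8, 94.085]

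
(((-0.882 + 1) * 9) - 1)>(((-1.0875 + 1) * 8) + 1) False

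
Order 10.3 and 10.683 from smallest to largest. 10.3, 10.683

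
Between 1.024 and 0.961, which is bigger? 1.024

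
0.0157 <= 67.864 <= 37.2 False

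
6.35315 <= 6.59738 True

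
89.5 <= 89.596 True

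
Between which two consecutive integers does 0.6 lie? 0 and 1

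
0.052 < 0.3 True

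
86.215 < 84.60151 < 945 False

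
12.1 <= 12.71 True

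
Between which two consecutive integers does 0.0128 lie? 0 and 1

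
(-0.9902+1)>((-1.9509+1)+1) False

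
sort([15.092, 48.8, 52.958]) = [15.092, 48.8, 52.958]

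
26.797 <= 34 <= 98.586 True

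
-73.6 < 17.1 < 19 True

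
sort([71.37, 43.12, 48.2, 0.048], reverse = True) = [71.37, 48.2, 43.12, 0.048]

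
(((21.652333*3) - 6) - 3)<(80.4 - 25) False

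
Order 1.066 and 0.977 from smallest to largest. 0.977, 1.066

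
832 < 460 False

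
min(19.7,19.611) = 19.611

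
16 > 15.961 True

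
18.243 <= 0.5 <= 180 False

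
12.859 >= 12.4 True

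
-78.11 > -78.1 False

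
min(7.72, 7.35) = 7.35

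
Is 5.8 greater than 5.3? Yes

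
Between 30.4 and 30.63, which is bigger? 30.63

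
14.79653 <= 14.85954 True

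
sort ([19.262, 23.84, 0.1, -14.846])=[-14.846, 0.1, 19.262, 23.84]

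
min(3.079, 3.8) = 3.079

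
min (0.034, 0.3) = 0.034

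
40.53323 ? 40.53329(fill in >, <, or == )<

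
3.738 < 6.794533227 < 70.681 True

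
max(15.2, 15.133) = 15.2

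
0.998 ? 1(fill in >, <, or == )<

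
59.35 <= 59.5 True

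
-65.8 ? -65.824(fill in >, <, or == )>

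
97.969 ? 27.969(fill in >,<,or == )>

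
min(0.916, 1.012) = 0.916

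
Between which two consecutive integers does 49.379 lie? 49 and 50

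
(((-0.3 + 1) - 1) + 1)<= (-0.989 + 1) False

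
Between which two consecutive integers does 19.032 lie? 19 and 20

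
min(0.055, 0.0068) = 0.0068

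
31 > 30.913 True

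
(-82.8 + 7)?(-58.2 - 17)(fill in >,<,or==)<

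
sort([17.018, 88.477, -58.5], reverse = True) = [88.477, 17.018, -58.5]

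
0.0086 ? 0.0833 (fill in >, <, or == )<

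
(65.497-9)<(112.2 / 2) False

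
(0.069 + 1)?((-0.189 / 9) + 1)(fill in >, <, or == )>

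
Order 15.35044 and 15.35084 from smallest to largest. 15.35044, 15.35084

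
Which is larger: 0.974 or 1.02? 1.02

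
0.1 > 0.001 True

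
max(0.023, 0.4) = 0.4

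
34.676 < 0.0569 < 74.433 False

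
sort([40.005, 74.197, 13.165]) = [13.165, 40.005, 74.197]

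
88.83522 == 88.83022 False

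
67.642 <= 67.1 False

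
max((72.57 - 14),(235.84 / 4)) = 58.96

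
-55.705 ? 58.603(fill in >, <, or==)<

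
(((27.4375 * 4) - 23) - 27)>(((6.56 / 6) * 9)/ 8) True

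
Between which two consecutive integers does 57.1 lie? 57 and 58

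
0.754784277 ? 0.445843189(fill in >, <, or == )>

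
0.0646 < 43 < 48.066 True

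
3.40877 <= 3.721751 True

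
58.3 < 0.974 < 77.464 False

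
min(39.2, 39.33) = 39.2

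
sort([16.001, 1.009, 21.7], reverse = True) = [21.7, 16.001, 1.009]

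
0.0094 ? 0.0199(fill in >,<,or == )<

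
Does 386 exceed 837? No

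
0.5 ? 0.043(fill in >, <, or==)>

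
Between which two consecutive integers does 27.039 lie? 27 and 28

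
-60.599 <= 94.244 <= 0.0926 False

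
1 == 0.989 False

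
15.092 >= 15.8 False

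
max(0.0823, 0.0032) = 0.0823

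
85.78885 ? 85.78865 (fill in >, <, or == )>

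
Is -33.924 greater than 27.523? No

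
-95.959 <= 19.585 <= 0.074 False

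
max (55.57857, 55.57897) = 55.57897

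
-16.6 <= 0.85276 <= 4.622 True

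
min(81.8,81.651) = 81.651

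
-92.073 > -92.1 True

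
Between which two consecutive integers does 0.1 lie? 0 and 1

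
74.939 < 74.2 False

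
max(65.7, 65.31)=65.7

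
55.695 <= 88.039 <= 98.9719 True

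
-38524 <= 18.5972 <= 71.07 True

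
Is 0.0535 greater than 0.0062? Yes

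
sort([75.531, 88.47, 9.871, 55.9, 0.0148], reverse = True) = [88.47, 75.531, 55.9, 9.871, 0.0148]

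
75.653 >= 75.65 True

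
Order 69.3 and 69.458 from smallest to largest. 69.3, 69.458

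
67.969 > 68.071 False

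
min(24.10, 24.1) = 24.10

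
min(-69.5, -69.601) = -69.601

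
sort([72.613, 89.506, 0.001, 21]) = [0.001, 21, 72.613, 89.506]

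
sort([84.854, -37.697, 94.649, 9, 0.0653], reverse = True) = [94.649, 84.854, 9, 0.0653, -37.697]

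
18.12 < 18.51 True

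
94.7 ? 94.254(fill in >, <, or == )>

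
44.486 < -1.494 False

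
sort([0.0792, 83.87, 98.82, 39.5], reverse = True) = [98.82, 83.87, 39.5, 0.0792]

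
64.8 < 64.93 True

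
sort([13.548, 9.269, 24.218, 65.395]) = [9.269, 13.548, 24.218, 65.395]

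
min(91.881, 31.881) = 31.881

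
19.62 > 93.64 False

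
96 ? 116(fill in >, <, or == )<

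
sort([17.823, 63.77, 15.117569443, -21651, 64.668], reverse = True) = [64.668, 63.77, 17.823, 15.117569443, -21651]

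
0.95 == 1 False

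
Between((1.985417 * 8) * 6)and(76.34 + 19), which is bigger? (76.34 + 19)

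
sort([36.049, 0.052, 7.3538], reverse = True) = [36.049, 7.3538, 0.052]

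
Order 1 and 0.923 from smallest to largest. 0.923, 1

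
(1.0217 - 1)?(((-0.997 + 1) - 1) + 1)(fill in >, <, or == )>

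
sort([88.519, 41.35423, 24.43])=[24.43, 41.35423, 88.519]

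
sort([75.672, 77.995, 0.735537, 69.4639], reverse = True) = [77.995, 75.672, 69.4639, 0.735537]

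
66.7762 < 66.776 False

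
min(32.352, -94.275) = -94.275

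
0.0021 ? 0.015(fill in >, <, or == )<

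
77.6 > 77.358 True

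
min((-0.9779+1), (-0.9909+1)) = 0.0091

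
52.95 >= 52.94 True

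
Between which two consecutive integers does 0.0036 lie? 0 and 1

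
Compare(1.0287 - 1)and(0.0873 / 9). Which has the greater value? (1.0287 - 1)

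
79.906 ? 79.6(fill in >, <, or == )>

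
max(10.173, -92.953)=10.173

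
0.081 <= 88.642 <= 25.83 False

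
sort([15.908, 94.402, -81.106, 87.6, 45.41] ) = [-81.106, 15.908, 45.41, 87.6, 94.402]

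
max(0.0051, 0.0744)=0.0744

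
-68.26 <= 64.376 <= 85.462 True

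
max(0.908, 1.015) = 1.015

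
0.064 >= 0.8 False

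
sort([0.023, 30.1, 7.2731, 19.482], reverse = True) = [30.1, 19.482, 7.2731, 0.023]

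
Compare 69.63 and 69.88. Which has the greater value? 69.88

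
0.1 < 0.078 False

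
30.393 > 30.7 False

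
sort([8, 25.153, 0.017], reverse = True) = [25.153, 8, 0.017]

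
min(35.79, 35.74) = 35.74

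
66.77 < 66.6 False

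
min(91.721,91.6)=91.6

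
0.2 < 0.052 False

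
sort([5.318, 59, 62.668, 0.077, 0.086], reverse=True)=[62.668, 59, 5.318, 0.086, 0.077]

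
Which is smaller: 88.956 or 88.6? 88.6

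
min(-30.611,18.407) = -30.611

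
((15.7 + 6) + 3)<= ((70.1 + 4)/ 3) True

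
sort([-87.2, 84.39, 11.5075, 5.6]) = [-87.2, 5.6, 11.5075, 84.39]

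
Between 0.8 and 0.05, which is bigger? 0.8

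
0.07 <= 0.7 True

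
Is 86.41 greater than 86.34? Yes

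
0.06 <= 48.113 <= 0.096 False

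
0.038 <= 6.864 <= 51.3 True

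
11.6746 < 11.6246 False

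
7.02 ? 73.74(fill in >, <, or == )<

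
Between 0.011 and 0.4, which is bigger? 0.4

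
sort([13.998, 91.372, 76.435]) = [13.998, 76.435, 91.372]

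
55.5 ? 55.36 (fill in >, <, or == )>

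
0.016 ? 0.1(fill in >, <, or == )<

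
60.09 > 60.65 False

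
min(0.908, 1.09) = 0.908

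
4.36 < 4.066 False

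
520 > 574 False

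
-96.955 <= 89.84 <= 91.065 True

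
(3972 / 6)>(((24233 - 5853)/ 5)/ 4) False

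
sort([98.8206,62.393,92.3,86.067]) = [62.393,86.067,92.3,98.8206]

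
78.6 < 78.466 False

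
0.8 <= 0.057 False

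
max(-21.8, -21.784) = -21.784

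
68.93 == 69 False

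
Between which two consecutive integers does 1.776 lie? 1 and 2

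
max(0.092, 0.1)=0.1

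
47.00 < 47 False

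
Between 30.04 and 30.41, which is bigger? 30.41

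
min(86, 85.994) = 85.994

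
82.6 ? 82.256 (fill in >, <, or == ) >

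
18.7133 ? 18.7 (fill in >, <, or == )>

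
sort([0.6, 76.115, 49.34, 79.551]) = [0.6, 49.34, 76.115, 79.551]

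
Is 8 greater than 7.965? Yes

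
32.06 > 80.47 False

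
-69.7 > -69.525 False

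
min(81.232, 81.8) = 81.232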